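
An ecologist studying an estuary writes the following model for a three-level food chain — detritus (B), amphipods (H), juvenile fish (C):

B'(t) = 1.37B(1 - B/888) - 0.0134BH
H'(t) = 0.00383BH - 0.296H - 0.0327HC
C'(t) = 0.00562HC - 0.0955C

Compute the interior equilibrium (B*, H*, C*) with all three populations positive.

B* ≈ 740, H* ≈ 17, C* ≈ 77.7

From dC/dt = 0: 0.00562H* = 0.0955, so H* = 17.
From dB/dt = 0: 1.37(1 - B*/888) = 0.0134·17, giving B* = 888·(1 - 0.166) = 740.
From dH/dt = 0: 0.00383·740 - 0.296 = 0.0327C*, so C* = 2.54/0.0327 = 77.7.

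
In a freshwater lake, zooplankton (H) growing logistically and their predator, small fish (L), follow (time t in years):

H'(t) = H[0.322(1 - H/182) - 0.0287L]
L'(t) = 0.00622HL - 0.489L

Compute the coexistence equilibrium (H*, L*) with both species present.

From dL/dt = 0 with L > 0: 0.00622H* = 0.489, so H* = 78.6.
Substitute into dH/dt = 0: 0.322(1 - 78.6/182) = 0.0287L*.
The bracket is 0.568, giving L* = 0.183/0.0287 = 6.37.

H* ≈ 78.6, L* ≈ 6.37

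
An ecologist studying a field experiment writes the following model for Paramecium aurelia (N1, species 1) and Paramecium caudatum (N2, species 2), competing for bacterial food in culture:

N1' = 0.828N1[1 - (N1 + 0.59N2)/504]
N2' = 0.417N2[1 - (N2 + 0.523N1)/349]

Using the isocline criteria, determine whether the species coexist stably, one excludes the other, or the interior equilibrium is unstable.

stable coexistence

Compare the nullcline intercepts: K1/α12 = 504/0.59 = 854 > K2 = 349; K2/α21 = 349/0.523 = 667 > K1 = 504.
Since both inequalities hold, each species can invade when rare, so the interior equilibrium is stable.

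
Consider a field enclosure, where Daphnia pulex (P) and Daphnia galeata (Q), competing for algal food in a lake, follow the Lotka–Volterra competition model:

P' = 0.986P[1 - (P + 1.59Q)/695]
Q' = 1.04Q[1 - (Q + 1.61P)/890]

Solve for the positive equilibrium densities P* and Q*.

P* ≈ 462, Q* ≈ 147

Setting both brackets to zero gives the nullclines P + 1.59Q = 695 and 1.61P + Q = 890.
Substituting Q = 890 - 1.61P into the first: P(1 - 1.59·1.61) = 695 - 1.59·890.
So P* = -720/-1.56 = 462, and then Q* = 890 - 1.61·462 = 147.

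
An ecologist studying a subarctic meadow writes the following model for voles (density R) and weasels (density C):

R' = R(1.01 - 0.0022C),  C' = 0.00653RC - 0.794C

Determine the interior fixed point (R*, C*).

R* ≈ 122, C* ≈ 459

Set dC/dt = 0 with C > 0: 0.00653R - 0.794 = 0, so R* = 0.794/0.00653 = 122.
Set dR/dt = 0 with R > 0: 1.01 - 0.0022C = 0, so C* = 1.01/0.0022 = 459.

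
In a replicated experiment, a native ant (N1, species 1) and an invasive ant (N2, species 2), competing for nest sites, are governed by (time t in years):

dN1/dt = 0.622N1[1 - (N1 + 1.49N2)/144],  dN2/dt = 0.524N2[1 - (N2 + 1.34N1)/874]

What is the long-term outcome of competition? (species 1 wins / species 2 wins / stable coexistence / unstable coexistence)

species 2 excludes species 1

Compare the nullcline intercepts: K1/α12 = 144/1.49 = 96.6 < K2 = 874; K2/α21 = 874/1.34 = 652 > K1 = 144.
Since the inequalities point opposite ways, species 2 can invade but species 1 cannot.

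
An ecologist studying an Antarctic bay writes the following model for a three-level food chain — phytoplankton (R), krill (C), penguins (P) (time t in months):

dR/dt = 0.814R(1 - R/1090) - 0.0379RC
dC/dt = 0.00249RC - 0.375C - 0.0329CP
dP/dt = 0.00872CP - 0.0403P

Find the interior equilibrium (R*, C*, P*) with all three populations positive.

R* ≈ 855, C* ≈ 4.62, P* ≈ 53.3

From dP/dt = 0: 0.00872C* = 0.0403, so C* = 4.62.
From dR/dt = 0: 0.814(1 - R*/1090) = 0.0379·4.62, giving R* = 1090·(1 - 0.215) = 855.
From dC/dt = 0: 0.00249·855 - 0.375 = 0.0329P*, so P* = 1.76/0.0329 = 53.3.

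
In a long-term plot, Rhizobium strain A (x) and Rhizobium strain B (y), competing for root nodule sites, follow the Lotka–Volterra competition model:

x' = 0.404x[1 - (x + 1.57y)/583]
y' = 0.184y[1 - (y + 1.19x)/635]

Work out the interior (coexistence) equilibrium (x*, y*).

x* ≈ 477, y* ≈ 67.7

Setting both brackets to zero gives the nullclines x + 1.57y = 583 and 1.19x + y = 635.
Substituting y = 635 - 1.19x into the first: x(1 - 1.57·1.19) = 583 - 1.57·635.
So x* = -414/-0.868 = 477, and then y* = 635 - 1.19·477 = 67.7.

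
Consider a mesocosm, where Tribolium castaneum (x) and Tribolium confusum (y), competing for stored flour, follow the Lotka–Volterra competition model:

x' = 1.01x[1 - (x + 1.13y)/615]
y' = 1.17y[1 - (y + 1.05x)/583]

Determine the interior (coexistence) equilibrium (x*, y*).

Setting both brackets to zero gives the nullclines x + 1.13y = 615 and 1.05x + y = 583.
Substituting y = 583 - 1.05x into the first: x(1 - 1.13·1.05) = 615 - 1.13·583.
So x* = -43.8/-0.186 = 235, and then y* = 583 - 1.05·235 = 336.

x* ≈ 235, y* ≈ 336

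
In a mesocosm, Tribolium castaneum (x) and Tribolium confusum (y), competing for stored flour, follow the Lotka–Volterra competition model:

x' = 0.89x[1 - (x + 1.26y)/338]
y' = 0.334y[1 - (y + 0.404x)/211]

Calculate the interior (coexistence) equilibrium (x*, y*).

x* ≈ 147, y* ≈ 152

Setting both brackets to zero gives the nullclines x + 1.26y = 338 and 0.404x + y = 211.
Substituting y = 211 - 0.404x into the first: x(1 - 1.26·0.404) = 338 - 1.26·211.
So x* = 72.1/0.491 = 147, and then y* = 211 - 0.404·147 = 152.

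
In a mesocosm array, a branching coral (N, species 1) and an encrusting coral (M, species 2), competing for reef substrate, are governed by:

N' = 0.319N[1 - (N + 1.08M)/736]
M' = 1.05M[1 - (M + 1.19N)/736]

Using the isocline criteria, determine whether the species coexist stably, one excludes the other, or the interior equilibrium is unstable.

Compare the nullcline intercepts: K1/α12 = 736/1.08 = 681 < K2 = 736; K2/α21 = 736/1.19 = 618 < K1 = 736.
Since both are reversed, neither can invade when rare; the interior point is a saddle.

unstable coexistence (outcome depends on initial conditions)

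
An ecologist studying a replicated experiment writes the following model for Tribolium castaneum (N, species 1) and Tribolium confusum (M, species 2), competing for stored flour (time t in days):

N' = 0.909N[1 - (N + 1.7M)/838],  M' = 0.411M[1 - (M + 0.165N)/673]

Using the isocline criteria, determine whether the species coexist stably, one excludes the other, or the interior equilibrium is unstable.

Compare the nullcline intercepts: K1/α12 = 838/1.7 = 493 < K2 = 673; K2/α21 = 673/0.165 = 4080 > K1 = 838.
Since the inequalities point opposite ways, species 2 can invade but species 1 cannot.

species 2 excludes species 1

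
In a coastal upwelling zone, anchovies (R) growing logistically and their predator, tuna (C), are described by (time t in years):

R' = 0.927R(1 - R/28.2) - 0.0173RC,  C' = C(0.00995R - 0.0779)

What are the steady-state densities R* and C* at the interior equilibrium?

From dC/dt = 0 with C > 0: 0.00995R* = 0.0779, so R* = 7.83.
Substitute into dR/dt = 0: 0.927(1 - 7.83/28.2) = 0.0173C*.
The bracket is 0.722, giving C* = 0.67/0.0173 = 38.7.

R* ≈ 7.83, C* ≈ 38.7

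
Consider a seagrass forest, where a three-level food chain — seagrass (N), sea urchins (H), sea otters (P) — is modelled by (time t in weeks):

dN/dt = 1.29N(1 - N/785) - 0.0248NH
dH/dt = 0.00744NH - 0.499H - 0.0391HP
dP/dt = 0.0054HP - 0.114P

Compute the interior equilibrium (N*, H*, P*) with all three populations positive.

N* ≈ 466, H* ≈ 21.1, P* ≈ 76

From dP/dt = 0: 0.0054H* = 0.114, so H* = 21.1.
From dN/dt = 0: 1.29(1 - N*/785) = 0.0248·21.1, giving N* = 785·(1 - 0.406) = 466.
From dH/dt = 0: 0.00744·466 - 0.499 = 0.0391P*, so P* = 2.97/0.0391 = 76.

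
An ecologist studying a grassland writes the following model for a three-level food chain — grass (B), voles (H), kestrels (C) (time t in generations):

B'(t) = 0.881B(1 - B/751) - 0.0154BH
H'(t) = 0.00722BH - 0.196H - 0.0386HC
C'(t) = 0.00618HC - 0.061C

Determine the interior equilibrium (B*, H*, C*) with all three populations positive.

B* ≈ 621, H* ≈ 9.87, C* ≈ 111

From dC/dt = 0: 0.00618H* = 0.061, so H* = 9.87.
From dB/dt = 0: 0.881(1 - B*/751) = 0.0154·9.87, giving B* = 751·(1 - 0.173) = 621.
From dH/dt = 0: 0.00722·621 - 0.196 = 0.0386C*, so C* = 4.29/0.0386 = 111.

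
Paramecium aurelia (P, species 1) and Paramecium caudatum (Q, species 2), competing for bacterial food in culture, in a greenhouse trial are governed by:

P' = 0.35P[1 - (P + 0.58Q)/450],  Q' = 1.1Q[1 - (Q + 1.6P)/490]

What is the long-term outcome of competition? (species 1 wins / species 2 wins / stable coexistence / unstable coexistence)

species 1 excludes species 2

Compare the nullcline intercepts: K1/α12 = 450/0.58 = 776 > K2 = 490; K2/α21 = 490/1.6 = 306 < K1 = 450.
Since the inequalities point opposite ways, species 1 can invade but species 2 cannot.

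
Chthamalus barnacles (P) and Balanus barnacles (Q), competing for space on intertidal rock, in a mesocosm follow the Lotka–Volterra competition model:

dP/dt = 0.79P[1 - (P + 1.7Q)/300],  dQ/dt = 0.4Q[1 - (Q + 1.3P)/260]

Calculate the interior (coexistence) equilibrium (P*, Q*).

P* ≈ 117, Q* ≈ 107

Setting both brackets to zero gives the nullclines P + 1.7Q = 300 and 1.3P + Q = 260.
Substituting Q = 260 - 1.3P into the first: P(1 - 1.7·1.3) = 300 - 1.7·260.
So P* = -142/-1.21 = 117, and then Q* = 260 - 1.3·117 = 107.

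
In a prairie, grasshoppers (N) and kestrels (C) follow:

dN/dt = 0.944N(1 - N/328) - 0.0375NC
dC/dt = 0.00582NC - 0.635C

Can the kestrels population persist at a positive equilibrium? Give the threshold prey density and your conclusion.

Threshold N = 109; K > 109, so yes, the predator persists.

The predator equation gives dC/dt > 0 only when N > 0.635/0.00582 = 109.
Without the predator, N → K = 328. Since 328 > 109, the predator can invade and persist.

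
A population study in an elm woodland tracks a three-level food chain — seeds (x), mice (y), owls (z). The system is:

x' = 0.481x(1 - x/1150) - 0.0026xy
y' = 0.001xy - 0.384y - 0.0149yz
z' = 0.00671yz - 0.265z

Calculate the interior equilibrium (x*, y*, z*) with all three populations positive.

x* ≈ 905, y* ≈ 39.5, z* ≈ 34.9

From dz/dt = 0: 0.00671y* = 0.265, so y* = 39.5.
From dx/dt = 0: 0.481(1 - x*/1150) = 0.0026·39.5, giving x* = 1150·(1 - 0.213) = 905.
From dy/dt = 0: 0.001·905 - 0.384 = 0.0149z*, so z* = 0.521/0.0149 = 34.9.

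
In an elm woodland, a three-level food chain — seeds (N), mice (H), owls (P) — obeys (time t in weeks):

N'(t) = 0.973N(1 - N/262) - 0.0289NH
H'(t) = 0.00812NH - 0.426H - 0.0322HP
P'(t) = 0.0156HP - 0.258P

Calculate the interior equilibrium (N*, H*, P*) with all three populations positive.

From dP/dt = 0: 0.0156H* = 0.258, so H* = 16.5.
From dN/dt = 0: 0.973(1 - N*/262) = 0.0289·16.5, giving N* = 262·(1 - 0.491) = 133.
From dH/dt = 0: 0.00812·133 - 0.426 = 0.0322P*, so P* = 0.656/0.0322 = 20.4.

N* ≈ 133, H* ≈ 16.5, P* ≈ 20.4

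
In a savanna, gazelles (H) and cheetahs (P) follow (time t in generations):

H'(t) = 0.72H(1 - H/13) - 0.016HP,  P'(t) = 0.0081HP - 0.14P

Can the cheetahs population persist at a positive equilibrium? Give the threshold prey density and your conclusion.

Threshold H = 17.3; K < 17.3, so no, the predator goes extinct.

The predator equation gives dP/dt > 0 only when H > 0.14/0.0081 = 17.3.
Without the predator, H → K = 13. Since 13 < 17.3, the predator cannot invade.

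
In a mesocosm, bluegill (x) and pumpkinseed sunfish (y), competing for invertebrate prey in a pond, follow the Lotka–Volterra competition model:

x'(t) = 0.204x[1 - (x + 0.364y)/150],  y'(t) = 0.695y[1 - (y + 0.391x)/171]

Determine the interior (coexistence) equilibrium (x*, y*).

x* ≈ 102, y* ≈ 131

Setting both brackets to zero gives the nullclines x + 0.364y = 150 and 0.391x + y = 171.
Substituting y = 171 - 0.391x into the first: x(1 - 0.364·0.391) = 150 - 0.364·171.
So x* = 87.8/0.858 = 102, and then y* = 171 - 0.391·102 = 131.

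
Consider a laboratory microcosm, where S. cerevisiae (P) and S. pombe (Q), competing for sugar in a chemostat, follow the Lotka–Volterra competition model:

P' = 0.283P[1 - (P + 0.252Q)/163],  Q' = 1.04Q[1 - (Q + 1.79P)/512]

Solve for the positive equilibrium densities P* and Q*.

P* ≈ 61.9, Q* ≈ 401

Setting both brackets to zero gives the nullclines P + 0.252Q = 163 and 1.79P + Q = 512.
Substituting Q = 512 - 1.79P into the first: P(1 - 0.252·1.79) = 163 - 0.252·512.
So P* = 34/0.549 = 61.9, and then Q* = 512 - 1.79·61.9 = 401.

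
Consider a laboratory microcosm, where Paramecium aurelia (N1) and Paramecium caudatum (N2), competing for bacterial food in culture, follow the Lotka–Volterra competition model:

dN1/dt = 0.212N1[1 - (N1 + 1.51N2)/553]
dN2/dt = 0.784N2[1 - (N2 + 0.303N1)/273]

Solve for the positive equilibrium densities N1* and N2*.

N1* ≈ 259, N2* ≈ 194

Setting both brackets to zero gives the nullclines N1 + 1.51N2 = 553 and 0.303N1 + N2 = 273.
Substituting N2 = 273 - 0.303N1 into the first: N1(1 - 1.51·0.303) = 553 - 1.51·273.
So N1* = 141/0.542 = 259, and then N2* = 273 - 0.303·259 = 194.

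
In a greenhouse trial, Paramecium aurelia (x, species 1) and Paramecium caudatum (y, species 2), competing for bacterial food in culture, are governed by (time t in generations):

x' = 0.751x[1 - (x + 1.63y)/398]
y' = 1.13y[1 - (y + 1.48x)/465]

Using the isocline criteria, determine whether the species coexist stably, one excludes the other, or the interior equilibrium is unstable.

Compare the nullcline intercepts: K1/α12 = 398/1.63 = 244 < K2 = 465; K2/α21 = 465/1.48 = 314 < K1 = 398.
Since both are reversed, neither can invade when rare; the interior point is a saddle.

unstable coexistence (outcome depends on initial conditions)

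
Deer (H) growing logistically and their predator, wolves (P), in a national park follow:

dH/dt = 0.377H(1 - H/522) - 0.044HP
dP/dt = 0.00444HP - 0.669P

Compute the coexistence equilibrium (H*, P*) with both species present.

From dP/dt = 0 with P > 0: 0.00444H* = 0.669, so H* = 151.
Substitute into dH/dt = 0: 0.377(1 - 151/522) = 0.044P*.
The bracket is 0.711, giving P* = 0.268/0.044 = 6.09.

H* ≈ 151, P* ≈ 6.09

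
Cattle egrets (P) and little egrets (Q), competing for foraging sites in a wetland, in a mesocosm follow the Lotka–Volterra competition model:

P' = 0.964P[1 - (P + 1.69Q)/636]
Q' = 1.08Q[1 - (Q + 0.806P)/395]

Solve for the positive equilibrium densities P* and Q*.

Setting both brackets to zero gives the nullclines P + 1.69Q = 636 and 0.806P + Q = 395.
Substituting Q = 395 - 0.806P into the first: P(1 - 1.69·0.806) = 636 - 1.69·395.
So P* = -31.5/-0.362 = 87.1, and then Q* = 395 - 0.806·87.1 = 325.

P* ≈ 87.1, Q* ≈ 325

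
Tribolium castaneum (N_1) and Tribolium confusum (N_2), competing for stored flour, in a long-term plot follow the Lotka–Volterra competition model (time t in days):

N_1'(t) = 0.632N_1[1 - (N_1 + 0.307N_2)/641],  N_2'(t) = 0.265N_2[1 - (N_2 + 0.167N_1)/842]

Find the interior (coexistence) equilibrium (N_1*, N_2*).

N_1* ≈ 403, N_2* ≈ 775

Setting both brackets to zero gives the nullclines N_1 + 0.307N_2 = 641 and 0.167N_1 + N_2 = 842.
Substituting N_2 = 842 - 0.167N_1 into the first: N_1(1 - 0.307·0.167) = 641 - 0.307·842.
So N_1* = 383/0.949 = 403, and then N_2* = 842 - 0.167·403 = 775.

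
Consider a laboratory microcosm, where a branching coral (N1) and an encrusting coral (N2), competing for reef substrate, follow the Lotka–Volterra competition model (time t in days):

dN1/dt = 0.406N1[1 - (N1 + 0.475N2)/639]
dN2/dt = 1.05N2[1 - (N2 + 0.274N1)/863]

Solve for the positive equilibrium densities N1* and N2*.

Setting both brackets to zero gives the nullclines N1 + 0.475N2 = 639 and 0.274N1 + N2 = 863.
Substituting N2 = 863 - 0.274N1 into the first: N1(1 - 0.475·0.274) = 639 - 0.475·863.
So N1* = 229/0.87 = 263, and then N2* = 863 - 0.274·263 = 791.

N1* ≈ 263, N2* ≈ 791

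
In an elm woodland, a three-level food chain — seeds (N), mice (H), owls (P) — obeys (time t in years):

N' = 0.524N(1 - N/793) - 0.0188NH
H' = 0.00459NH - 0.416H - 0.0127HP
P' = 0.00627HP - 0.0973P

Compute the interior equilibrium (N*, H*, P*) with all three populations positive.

N* ≈ 351, H* ≈ 15.5, P* ≈ 94.3

From dP/dt = 0: 0.00627H* = 0.0973, so H* = 15.5.
From dN/dt = 0: 0.524(1 - N*/793) = 0.0188·15.5, giving N* = 793·(1 - 0.557) = 351.
From dH/dt = 0: 0.00459·351 - 0.416 = 0.0127P*, so P* = 1.2/0.0127 = 94.3.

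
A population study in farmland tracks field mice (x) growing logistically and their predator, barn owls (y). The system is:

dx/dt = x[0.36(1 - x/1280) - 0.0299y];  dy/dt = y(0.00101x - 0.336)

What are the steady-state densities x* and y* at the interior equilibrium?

From dy/dt = 0 with y > 0: 0.00101x* = 0.336, so x* = 333.
Substitute into dx/dt = 0: 0.36(1 - 333/1280) = 0.0299y*.
The bracket is 0.74, giving y* = 0.266/0.0299 = 8.91.

x* ≈ 333, y* ≈ 8.91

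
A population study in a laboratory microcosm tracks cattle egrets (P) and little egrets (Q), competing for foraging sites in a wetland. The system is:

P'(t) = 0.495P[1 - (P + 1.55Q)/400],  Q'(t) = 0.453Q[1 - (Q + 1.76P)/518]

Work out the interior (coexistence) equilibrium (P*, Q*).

P* ≈ 233, Q* ≈ 108

Setting both brackets to zero gives the nullclines P + 1.55Q = 400 and 1.76P + Q = 518.
Substituting Q = 518 - 1.76P into the first: P(1 - 1.55·1.76) = 400 - 1.55·518.
So P* = -403/-1.73 = 233, and then Q* = 518 - 1.76·233 = 108.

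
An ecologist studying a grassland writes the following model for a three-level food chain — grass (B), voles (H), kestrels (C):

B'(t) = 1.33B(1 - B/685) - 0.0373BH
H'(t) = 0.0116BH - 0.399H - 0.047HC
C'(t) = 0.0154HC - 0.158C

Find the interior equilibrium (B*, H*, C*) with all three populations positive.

From dC/dt = 0: 0.0154H* = 0.158, so H* = 10.3.
From dB/dt = 0: 1.33(1 - B*/685) = 0.0373·10.3, giving B* = 685·(1 - 0.288) = 488.
From dH/dt = 0: 0.0116·488 - 0.399 = 0.047C*, so C* = 5.26/0.047 = 112.

B* ≈ 488, H* ≈ 10.3, C* ≈ 112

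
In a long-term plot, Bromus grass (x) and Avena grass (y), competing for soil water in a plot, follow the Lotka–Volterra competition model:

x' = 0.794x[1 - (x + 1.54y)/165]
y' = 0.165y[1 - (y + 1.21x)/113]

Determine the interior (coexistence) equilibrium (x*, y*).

Setting both brackets to zero gives the nullclines x + 1.54y = 165 and 1.21x + y = 113.
Substituting y = 113 - 1.21x into the first: x(1 - 1.54·1.21) = 165 - 1.54·113.
So x* = -9.02/-0.863 = 10.4, and then y* = 113 - 1.21·10.4 = 100.

x* ≈ 10.4, y* ≈ 100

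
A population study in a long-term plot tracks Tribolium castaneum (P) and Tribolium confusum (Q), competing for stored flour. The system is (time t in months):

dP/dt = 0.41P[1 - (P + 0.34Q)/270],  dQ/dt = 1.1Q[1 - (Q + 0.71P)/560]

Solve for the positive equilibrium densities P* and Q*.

P* ≈ 105, Q* ≈ 485

Setting both brackets to zero gives the nullclines P + 0.34Q = 270 and 0.71P + Q = 560.
Substituting Q = 560 - 0.71P into the first: P(1 - 0.34·0.71) = 270 - 0.34·560.
So P* = 79.6/0.759 = 105, and then Q* = 560 - 0.71·105 = 485.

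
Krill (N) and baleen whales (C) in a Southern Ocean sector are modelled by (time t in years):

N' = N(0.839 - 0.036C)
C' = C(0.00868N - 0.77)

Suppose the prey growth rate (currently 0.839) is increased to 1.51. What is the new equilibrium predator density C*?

At the interior fixed point, setting dN/dt = 0 with N > 0 fixes C* = (prey growth rate)/(NC coefficient) — independent of the other coefficients.
With the change, C* = 1.51/0.036 = 41.9; it rises from 23.3.

C* ≈ 41.9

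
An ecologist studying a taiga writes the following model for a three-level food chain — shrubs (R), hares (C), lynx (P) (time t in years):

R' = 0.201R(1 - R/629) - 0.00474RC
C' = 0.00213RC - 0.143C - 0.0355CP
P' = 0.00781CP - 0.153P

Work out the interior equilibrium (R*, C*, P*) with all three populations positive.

R* ≈ 338, C* ≈ 19.6, P* ≈ 16.3

From dP/dt = 0: 0.00781C* = 0.153, so C* = 19.6.
From dR/dt = 0: 0.201(1 - R*/629) = 0.00474·19.6, giving R* = 629·(1 - 0.462) = 338.
From dC/dt = 0: 0.00213·338 - 0.143 = 0.0355P*, so P* = 0.578/0.0355 = 16.3.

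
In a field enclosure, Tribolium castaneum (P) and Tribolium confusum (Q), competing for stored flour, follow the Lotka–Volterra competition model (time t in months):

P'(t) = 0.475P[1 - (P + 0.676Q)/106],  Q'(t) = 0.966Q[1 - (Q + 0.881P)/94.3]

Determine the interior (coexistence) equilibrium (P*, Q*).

Setting both brackets to zero gives the nullclines P + 0.676Q = 106 and 0.881P + Q = 94.3.
Substituting Q = 94.3 - 0.881P into the first: P(1 - 0.676·0.881) = 106 - 0.676·94.3.
So P* = 42.3/0.404 = 104, and then Q* = 94.3 - 0.881·104 = 2.26.

P* ≈ 104, Q* ≈ 2.26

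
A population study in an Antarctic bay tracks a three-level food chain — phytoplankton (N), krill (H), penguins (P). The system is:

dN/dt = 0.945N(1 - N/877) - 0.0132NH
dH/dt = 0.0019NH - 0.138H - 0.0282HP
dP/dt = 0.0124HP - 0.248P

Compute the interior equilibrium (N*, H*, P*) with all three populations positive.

N* ≈ 632, H* ≈ 20, P* ≈ 37.7

From dP/dt = 0: 0.0124H* = 0.248, so H* = 20.
From dN/dt = 0: 0.945(1 - N*/877) = 0.0132·20, giving N* = 877·(1 - 0.279) = 632.
From dH/dt = 0: 0.0019·632 - 0.138 = 0.0282P*, so P* = 1.06/0.0282 = 37.7.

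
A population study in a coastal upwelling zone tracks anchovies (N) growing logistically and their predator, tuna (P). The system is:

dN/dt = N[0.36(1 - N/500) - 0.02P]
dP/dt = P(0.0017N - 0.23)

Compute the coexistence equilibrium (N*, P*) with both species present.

From dP/dt = 0 with P > 0: 0.0017N* = 0.23, so N* = 135.
Substitute into dN/dt = 0: 0.36(1 - 135/500) = 0.02P*.
The bracket is 0.729, giving P* = 0.263/0.02 = 13.1.

N* ≈ 135, P* ≈ 13.1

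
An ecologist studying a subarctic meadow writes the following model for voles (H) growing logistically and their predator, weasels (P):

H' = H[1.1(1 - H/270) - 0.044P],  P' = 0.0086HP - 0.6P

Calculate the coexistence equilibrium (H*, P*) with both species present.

From dP/dt = 0 with P > 0: 0.0086H* = 0.6, so H* = 69.8.
Substitute into dH/dt = 0: 1.1(1 - 69.8/270) = 0.044P*.
The bracket is 0.742, giving P* = 0.816/0.044 = 18.5.

H* ≈ 69.8, P* ≈ 18.5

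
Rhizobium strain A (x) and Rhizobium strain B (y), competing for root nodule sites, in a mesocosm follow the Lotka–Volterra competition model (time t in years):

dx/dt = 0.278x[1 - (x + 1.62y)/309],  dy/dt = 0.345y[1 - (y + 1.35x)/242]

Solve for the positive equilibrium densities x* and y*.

Setting both brackets to zero gives the nullclines x + 1.62y = 309 and 1.35x + y = 242.
Substituting y = 242 - 1.35x into the first: x(1 - 1.62·1.35) = 309 - 1.62·242.
So x* = -83/-1.19 = 70, and then y* = 242 - 1.35·70 = 148.

x* ≈ 70, y* ≈ 148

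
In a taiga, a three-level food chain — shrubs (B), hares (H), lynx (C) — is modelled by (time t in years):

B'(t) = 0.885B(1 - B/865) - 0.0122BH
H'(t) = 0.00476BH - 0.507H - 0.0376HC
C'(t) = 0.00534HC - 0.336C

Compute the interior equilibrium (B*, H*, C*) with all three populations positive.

B* ≈ 115, H* ≈ 62.9, C* ≈ 1.04

From dC/dt = 0: 0.00534H* = 0.336, so H* = 62.9.
From dB/dt = 0: 0.885(1 - B*/865) = 0.0122·62.9, giving B* = 865·(1 - 0.867) = 115.
From dH/dt = 0: 0.00476·115 - 0.507 = 0.0376C*, so C* = 0.039/0.0376 = 1.04.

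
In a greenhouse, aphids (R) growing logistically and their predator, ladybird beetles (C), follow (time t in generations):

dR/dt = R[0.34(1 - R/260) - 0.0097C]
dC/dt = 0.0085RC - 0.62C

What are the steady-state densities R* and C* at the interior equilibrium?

R* ≈ 72.9, C* ≈ 25.2

From dC/dt = 0 with C > 0: 0.0085R* = 0.62, so R* = 72.9.
Substitute into dR/dt = 0: 0.34(1 - 72.9/260) = 0.0097C*.
The bracket is 0.719, giving C* = 0.245/0.0097 = 25.2.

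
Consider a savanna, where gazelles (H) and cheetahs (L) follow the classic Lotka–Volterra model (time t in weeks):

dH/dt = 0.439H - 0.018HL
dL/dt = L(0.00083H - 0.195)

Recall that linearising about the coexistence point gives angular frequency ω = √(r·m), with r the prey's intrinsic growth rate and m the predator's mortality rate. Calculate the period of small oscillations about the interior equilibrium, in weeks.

T ≈ 21.5 weeks

Here r = 0.439 and m = 0.195, so r·m = 0.0856.
ω = √0.0856 = 0.293 per week, hence T = 2π/ω ≈ 21.5 weeks.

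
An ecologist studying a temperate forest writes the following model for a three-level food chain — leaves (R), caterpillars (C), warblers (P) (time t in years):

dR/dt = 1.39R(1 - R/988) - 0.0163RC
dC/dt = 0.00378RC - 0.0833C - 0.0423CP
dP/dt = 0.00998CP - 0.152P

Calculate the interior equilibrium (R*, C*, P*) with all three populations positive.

From dP/dt = 0: 0.00998C* = 0.152, so C* = 15.2.
From dR/dt = 0: 1.39(1 - R*/988) = 0.0163·15.2, giving R* = 988·(1 - 0.179) = 812.
From dC/dt = 0: 0.00378·812 - 0.0833 = 0.0423P*, so P* = 2.98/0.0423 = 70.6.

R* ≈ 812, C* ≈ 15.2, P* ≈ 70.6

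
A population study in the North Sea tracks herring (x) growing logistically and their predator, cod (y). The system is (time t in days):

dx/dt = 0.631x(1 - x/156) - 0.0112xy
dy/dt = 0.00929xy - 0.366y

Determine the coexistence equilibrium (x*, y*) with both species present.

From dy/dt = 0 with y > 0: 0.00929x* = 0.366, so x* = 39.4.
Substitute into dx/dt = 0: 0.631(1 - 39.4/156) = 0.0112y*.
The bracket is 0.747, giving y* = 0.472/0.0112 = 42.1.

x* ≈ 39.4, y* ≈ 42.1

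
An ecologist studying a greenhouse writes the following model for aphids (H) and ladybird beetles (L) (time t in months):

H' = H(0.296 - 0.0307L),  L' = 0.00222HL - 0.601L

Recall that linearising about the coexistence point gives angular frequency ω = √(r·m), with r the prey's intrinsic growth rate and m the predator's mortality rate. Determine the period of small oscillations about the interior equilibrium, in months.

T ≈ 14.9 months

Here r = 0.296 and m = 0.601, so r·m = 0.178.
ω = √0.178 = 0.422 per month, hence T = 2π/ω ≈ 14.9 months.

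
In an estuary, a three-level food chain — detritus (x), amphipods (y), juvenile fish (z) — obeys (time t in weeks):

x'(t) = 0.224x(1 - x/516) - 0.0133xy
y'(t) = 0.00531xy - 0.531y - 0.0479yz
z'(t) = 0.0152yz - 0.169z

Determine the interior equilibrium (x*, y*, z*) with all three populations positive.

From dz/dt = 0: 0.0152y* = 0.169, so y* = 11.1.
From dx/dt = 0: 0.224(1 - x*/516) = 0.0133·11.1, giving x* = 516·(1 - 0.66) = 175.
From dy/dt = 0: 0.00531·175 - 0.531 = 0.0479z*, so z* = 0.4/0.0479 = 8.35.

x* ≈ 175, y* ≈ 11.1, z* ≈ 8.35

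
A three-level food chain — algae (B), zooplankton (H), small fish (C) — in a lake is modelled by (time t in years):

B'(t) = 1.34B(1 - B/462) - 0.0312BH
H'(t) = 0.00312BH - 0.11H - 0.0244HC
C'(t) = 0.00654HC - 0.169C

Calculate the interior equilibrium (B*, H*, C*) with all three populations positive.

B* ≈ 184, H* ≈ 25.8, C* ≈ 19

From dC/dt = 0: 0.00654H* = 0.169, so H* = 25.8.
From dB/dt = 0: 1.34(1 - B*/462) = 0.0312·25.8, giving B* = 462·(1 - 0.602) = 184.
From dH/dt = 0: 0.00312·184 - 0.11 = 0.0244C*, so C* = 0.464/0.0244 = 19.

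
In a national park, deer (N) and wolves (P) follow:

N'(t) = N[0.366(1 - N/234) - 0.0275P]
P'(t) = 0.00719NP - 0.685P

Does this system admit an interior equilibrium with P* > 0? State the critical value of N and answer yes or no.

The predator equation gives dP/dt > 0 only when N > 0.685/0.00719 = 95.3.
Without the predator, N → K = 234. Since 234 > 95.3, the predator can invade and persist.

Threshold N = 95.3; K > 95.3, so yes, the predator persists.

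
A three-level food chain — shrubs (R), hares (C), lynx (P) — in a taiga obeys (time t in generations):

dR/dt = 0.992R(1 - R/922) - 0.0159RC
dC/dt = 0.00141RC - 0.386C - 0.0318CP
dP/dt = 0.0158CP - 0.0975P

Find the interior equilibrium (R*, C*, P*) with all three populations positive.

R* ≈ 831, C* ≈ 6.17, P* ≈ 24.7

From dP/dt = 0: 0.0158C* = 0.0975, so C* = 6.17.
From dR/dt = 0: 0.992(1 - R*/922) = 0.0159·6.17, giving R* = 922·(1 - 0.0989) = 831.
From dC/dt = 0: 0.00141·831 - 0.386 = 0.0318P*, so P* = 0.785/0.0318 = 24.7.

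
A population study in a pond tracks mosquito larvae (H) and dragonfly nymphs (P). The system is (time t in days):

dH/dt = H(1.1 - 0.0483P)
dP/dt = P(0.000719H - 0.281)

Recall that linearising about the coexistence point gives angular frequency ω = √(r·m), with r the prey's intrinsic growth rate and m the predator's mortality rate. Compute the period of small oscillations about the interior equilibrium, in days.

T ≈ 11.3 days

Here r = 1.1 and m = 0.281, so r·m = 0.309.
ω = √0.309 = 0.556 per day, hence T = 2π/ω ≈ 11.3 days.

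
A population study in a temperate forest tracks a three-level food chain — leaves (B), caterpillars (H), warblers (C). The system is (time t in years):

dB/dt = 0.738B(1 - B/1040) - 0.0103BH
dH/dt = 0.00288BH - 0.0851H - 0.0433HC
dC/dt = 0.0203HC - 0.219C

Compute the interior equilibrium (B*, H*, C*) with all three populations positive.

From dC/dt = 0: 0.0203H* = 0.219, so H* = 10.8.
From dB/dt = 0: 0.738(1 - B*/1040) = 0.0103·10.8, giving B* = 1040·(1 - 0.151) = 883.
From dH/dt = 0: 0.00288·883 - 0.0851 = 0.0433C*, so C* = 2.46/0.0433 = 56.8.

B* ≈ 883, H* ≈ 10.8, C* ≈ 56.8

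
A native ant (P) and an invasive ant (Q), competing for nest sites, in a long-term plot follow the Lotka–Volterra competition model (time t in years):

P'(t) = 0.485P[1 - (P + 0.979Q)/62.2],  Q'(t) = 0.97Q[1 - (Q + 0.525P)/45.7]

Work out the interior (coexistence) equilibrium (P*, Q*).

Setting both brackets to zero gives the nullclines P + 0.979Q = 62.2 and 0.525P + Q = 45.7.
Substituting Q = 45.7 - 0.525P into the first: P(1 - 0.979·0.525) = 62.2 - 0.979·45.7.
So P* = 17.5/0.486 = 35.9, and then Q* = 45.7 - 0.525·35.9 = 26.8.

P* ≈ 35.9, Q* ≈ 26.8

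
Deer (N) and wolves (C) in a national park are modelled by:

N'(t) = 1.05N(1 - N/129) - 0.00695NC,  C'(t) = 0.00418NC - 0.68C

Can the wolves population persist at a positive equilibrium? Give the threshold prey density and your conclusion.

The predator equation gives dC/dt > 0 only when N > 0.68/0.00418 = 163.
Without the predator, N → K = 129. Since 129 < 163, the predator cannot invade.

Threshold N = 163; K < 163, so no, the predator goes extinct.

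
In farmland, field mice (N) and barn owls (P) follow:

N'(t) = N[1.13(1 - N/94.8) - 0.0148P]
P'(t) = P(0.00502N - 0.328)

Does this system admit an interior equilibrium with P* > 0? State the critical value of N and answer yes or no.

The predator equation gives dP/dt > 0 only when N > 0.328/0.00502 = 65.3.
Without the predator, N → K = 94.8. Since 94.8 > 65.3, the predator can invade and persist.

Threshold N = 65.3; K > 65.3, so yes, the predator persists.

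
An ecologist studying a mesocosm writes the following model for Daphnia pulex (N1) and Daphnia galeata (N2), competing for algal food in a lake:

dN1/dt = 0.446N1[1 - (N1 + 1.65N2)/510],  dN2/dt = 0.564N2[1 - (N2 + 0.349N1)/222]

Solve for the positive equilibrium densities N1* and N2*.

N1* ≈ 339, N2* ≈ 104

Setting both brackets to zero gives the nullclines N1 + 1.65N2 = 510 and 0.349N1 + N2 = 222.
Substituting N2 = 222 - 0.349N1 into the first: N1(1 - 1.65·0.349) = 510 - 1.65·222.
So N1* = 144/0.424 = 339, and then N2* = 222 - 0.349·339 = 104.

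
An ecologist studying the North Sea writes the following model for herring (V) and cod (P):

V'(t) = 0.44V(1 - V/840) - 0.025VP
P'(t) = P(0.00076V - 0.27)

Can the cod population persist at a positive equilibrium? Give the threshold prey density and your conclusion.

The predator equation gives dP/dt > 0 only when V > 0.27/0.00076 = 355.
Without the predator, V → K = 840. Since 840 > 355, the predator can invade and persist.

Threshold V = 355; K > 355, so yes, the predator persists.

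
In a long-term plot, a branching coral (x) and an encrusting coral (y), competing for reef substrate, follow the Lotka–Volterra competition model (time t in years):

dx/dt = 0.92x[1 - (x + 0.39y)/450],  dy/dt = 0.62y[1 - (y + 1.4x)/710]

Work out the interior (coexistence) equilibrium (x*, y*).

Setting both brackets to zero gives the nullclines x + 0.39y = 450 and 1.4x + y = 710.
Substituting y = 710 - 1.4x into the first: x(1 - 0.39·1.4) = 450 - 0.39·710.
So x* = 173/0.454 = 381, and then y* = 710 - 1.4·381 = 176.

x* ≈ 381, y* ≈ 176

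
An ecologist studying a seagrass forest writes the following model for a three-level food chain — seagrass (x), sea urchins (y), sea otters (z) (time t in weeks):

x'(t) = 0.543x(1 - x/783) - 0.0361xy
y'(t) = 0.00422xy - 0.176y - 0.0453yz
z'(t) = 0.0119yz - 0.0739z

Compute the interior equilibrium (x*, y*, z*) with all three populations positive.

x* ≈ 460, y* ≈ 6.21, z* ≈ 38.9

From dz/dt = 0: 0.0119y* = 0.0739, so y* = 6.21.
From dx/dt = 0: 0.543(1 - x*/783) = 0.0361·6.21, giving x* = 783·(1 - 0.413) = 460.
From dy/dt = 0: 0.00422·460 - 0.176 = 0.0453z*, so z* = 1.76/0.0453 = 38.9.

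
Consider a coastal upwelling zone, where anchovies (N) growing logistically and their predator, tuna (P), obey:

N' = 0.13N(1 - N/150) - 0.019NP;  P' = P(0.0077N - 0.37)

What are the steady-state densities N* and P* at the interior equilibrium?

From dP/dt = 0 with P > 0: 0.0077N* = 0.37, so N* = 48.1.
Substitute into dN/dt = 0: 0.13(1 - 48.1/150) = 0.019P*.
The bracket is 0.68, giving P* = 0.0884/0.019 = 4.65.

N* ≈ 48.1, P* ≈ 4.65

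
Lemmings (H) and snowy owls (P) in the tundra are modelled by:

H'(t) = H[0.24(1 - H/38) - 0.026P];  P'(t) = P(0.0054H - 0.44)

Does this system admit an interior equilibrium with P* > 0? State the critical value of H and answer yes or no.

The predator equation gives dP/dt > 0 only when H > 0.44/0.0054 = 81.5.
Without the predator, H → K = 38. Since 38 < 81.5, the predator cannot invade.

Threshold H = 81.5; K < 81.5, so no, the predator goes extinct.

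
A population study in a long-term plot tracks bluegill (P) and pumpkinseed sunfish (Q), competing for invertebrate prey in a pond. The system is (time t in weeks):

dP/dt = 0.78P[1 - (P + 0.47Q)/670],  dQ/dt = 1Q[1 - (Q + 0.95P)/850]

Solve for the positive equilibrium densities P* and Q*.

P* ≈ 489, Q* ≈ 386

Setting both brackets to zero gives the nullclines P + 0.47Q = 670 and 0.95P + Q = 850.
Substituting Q = 850 - 0.95P into the first: P(1 - 0.47·0.95) = 670 - 0.47·850.
So P* = 270/0.554 = 489, and then Q* = 850 - 0.95·489 = 386.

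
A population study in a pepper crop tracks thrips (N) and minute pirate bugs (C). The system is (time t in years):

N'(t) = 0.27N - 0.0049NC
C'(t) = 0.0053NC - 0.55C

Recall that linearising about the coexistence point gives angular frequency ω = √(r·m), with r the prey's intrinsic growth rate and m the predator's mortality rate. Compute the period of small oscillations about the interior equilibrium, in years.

T ≈ 16.3 years

Here r = 0.27 and m = 0.55, so r·m = 0.149.
ω = √0.149 = 0.385 per year, hence T = 2π/ω ≈ 16.3 years.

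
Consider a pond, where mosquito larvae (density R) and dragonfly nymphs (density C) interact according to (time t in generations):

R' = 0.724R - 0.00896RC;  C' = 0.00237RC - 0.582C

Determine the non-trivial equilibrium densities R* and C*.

R* ≈ 246, C* ≈ 80.8

Set dC/dt = 0 with C > 0: 0.00237R - 0.582 = 0, so R* = 0.582/0.00237 = 246.
Set dR/dt = 0 with R > 0: 0.724 - 0.00896C = 0, so C* = 0.724/0.00896 = 80.8.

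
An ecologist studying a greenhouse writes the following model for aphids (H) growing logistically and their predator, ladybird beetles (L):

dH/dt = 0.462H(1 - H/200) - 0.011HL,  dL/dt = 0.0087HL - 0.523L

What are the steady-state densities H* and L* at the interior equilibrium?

H* ≈ 60.1, L* ≈ 29.4

From dL/dt = 0 with L > 0: 0.0087H* = 0.523, so H* = 60.1.
Substitute into dH/dt = 0: 0.462(1 - 60.1/200) = 0.011L*.
The bracket is 0.699, giving L* = 0.323/0.011 = 29.4.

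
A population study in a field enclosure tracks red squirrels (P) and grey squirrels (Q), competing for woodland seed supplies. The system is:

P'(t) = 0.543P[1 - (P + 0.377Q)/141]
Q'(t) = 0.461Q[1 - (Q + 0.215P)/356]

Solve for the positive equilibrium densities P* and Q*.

Setting both brackets to zero gives the nullclines P + 0.377Q = 141 and 0.215P + Q = 356.
Substituting Q = 356 - 0.215P into the first: P(1 - 0.377·0.215) = 141 - 0.377·356.
So P* = 6.79/0.919 = 7.39, and then Q* = 356 - 0.215·7.39 = 354.

P* ≈ 7.39, Q* ≈ 354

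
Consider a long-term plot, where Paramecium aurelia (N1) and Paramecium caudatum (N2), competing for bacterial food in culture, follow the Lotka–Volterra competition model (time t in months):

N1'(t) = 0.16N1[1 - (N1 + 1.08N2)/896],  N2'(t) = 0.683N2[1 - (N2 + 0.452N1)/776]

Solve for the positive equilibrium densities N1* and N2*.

Setting both brackets to zero gives the nullclines N1 + 1.08N2 = 896 and 0.452N1 + N2 = 776.
Substituting N2 = 776 - 0.452N1 into the first: N1(1 - 1.08·0.452) = 896 - 1.08·776.
So N1* = 57.9/0.512 = 113, and then N2* = 776 - 0.452·113 = 725.

N1* ≈ 113, N2* ≈ 725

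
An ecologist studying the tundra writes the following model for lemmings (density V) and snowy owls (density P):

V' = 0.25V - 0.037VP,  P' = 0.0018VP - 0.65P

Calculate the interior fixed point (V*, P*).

V* ≈ 361, P* ≈ 6.76

Set dP/dt = 0 with P > 0: 0.0018V - 0.65 = 0, so V* = 0.65/0.0018 = 361.
Set dV/dt = 0 with V > 0: 0.25 - 0.037P = 0, so P* = 0.25/0.037 = 6.76.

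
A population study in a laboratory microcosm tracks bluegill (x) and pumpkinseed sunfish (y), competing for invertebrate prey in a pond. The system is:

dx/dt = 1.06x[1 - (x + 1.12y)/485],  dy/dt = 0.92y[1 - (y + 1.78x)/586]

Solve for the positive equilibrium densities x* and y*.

Setting both brackets to zero gives the nullclines x + 1.12y = 485 and 1.78x + y = 586.
Substituting y = 586 - 1.78x into the first: x(1 - 1.12·1.78) = 485 - 1.12·586.
So x* = -171/-0.994 = 172, and then y* = 586 - 1.78·172 = 279.

x* ≈ 172, y* ≈ 279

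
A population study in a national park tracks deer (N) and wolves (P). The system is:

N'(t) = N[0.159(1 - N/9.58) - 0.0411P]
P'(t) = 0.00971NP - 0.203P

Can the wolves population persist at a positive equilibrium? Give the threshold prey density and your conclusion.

The predator equation gives dP/dt > 0 only when N > 0.203/0.00971 = 20.9.
Without the predator, N → K = 9.58. Since 9.58 < 20.9, the predator cannot invade.

Threshold N = 20.9; K < 20.9, so no, the predator goes extinct.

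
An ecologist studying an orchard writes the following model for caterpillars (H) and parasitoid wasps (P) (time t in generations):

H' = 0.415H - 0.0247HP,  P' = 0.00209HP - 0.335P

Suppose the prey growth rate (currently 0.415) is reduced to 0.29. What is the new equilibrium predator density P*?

P* ≈ 11.7

At the interior fixed point, setting dH/dt = 0 with H > 0 fixes P* = (prey growth rate)/(HP coefficient) — independent of the other coefficients.
With the change, P* = 0.29/0.0247 = 11.7; it falls from 16.8.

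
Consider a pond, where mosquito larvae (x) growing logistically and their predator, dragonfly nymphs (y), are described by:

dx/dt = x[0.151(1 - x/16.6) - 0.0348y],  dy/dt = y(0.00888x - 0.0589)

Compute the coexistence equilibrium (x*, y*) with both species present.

From dy/dt = 0 with y > 0: 0.00888x* = 0.0589, so x* = 6.63.
Substitute into dx/dt = 0: 0.151(1 - 6.63/16.6) = 0.0348y*.
The bracket is 0.6, giving y* = 0.0907/0.0348 = 2.61.

x* ≈ 6.63, y* ≈ 2.61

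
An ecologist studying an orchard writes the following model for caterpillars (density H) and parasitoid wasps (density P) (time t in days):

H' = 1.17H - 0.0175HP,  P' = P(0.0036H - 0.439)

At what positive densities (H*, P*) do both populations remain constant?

H* ≈ 122, P* ≈ 66.9

Set dP/dt = 0 with P > 0: 0.0036H - 0.439 = 0, so H* = 0.439/0.0036 = 122.
Set dH/dt = 0 with H > 0: 1.17 - 0.0175P = 0, so P* = 1.17/0.0175 = 66.9.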